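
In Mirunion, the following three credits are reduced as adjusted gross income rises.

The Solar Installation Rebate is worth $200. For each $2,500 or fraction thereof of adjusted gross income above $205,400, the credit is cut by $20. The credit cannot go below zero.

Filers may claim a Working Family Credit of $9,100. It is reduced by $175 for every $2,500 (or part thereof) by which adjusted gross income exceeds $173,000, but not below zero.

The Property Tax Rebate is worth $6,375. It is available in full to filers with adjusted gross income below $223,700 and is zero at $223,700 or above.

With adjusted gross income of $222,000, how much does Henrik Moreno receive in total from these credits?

$12,035

Solar Installation Rebate: income exceeds $205,400 by $16,600, which is 7 full-or-partial $2,500 increments; reduction = 7 × $20 = $140, leaving $60.
Working Family Credit: income exceeds $173,000 by $49,000, which is 20 full-or-partial $2,500 increments; reduction = 20 × $175 = $3,500, leaving $5,600.
Property Tax Rebate: $222,000 is below the $223,700 cutoff, so the full $6,375 applies.
Total: $60 + $5,600 + $6,375 = $12,035.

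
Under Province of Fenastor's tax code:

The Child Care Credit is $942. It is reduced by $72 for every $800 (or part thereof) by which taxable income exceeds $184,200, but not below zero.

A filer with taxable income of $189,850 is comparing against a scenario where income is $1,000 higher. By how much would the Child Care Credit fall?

At $189,850 — income exceeds $184,200 by $5,650, which is 8 full-or-partial $800 increments; reduction = 8 × $72 = $576, leaving $366.
At $190,850 — income exceeds $184,200 by $6,650, which is 9 full-or-partial $800 increments; reduction = 9 × $72 = $648, leaving $294.
Lost: $366 − $294 = $72.

$72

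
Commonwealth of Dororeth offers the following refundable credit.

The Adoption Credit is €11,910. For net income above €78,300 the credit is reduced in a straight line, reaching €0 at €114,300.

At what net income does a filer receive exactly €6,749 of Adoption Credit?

€6,749 is 6,749/11,910 of the full €11,910, so 5,161/11,910 of the €36,000 range has been used: income = €78,300 + €36,000 × 5,161/11,910 = €93,900.

€93,900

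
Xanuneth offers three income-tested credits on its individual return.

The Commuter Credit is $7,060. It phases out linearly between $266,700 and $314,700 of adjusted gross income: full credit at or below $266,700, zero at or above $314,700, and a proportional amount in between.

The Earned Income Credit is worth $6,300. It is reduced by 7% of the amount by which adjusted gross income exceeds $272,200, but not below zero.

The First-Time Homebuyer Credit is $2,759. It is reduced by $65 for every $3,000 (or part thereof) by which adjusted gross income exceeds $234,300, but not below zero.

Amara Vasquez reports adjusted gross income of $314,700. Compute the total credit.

Commuter Credit: $314,700 is at or above $314,700, so the credit is $0.
Earned Income Credit: 7% of the $42,500 excess over $272,200 is $2,975; credit = $6,300 − $2,975 = $3,325.
First-Time Homebuyer Credit: income exceeds $234,300 by $80,400, which is 27 full-or-partial $3,000 increments; reduction = 27 × $65 = $1,755, leaving $1,004.
Total: $0 + $3,325 + $1,004 = $4,329.

$4,329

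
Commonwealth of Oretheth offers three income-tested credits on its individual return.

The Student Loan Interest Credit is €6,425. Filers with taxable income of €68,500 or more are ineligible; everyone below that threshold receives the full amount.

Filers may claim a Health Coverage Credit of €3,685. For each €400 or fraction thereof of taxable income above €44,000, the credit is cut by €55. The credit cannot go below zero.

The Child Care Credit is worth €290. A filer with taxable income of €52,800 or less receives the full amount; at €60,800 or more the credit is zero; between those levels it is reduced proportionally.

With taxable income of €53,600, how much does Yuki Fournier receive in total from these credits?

Student Loan Interest Credit: €53,600 is below the €68,500 cutoff, so the full €6,425 applies.
Health Coverage Credit: income exceeds €44,000 by €9,600, which is 24 full-or-partial €400 increments; reduction = 24 × €55 = €1,320, leaving €2,365.
Child Care Credit: €53,600 is €800 into a €8,000 phase-out range, leaving 7,200/8,000 of the credit: €290 × 7,200/8,000 = €261.
Total: €6,425 + €2,365 + €261 = €9,051.

€9,051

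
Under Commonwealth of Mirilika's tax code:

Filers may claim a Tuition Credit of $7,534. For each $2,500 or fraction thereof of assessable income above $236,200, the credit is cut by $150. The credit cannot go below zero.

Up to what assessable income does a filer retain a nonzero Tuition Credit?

$361,200

After 50 increments the reduction is 50 × $150 = $7,500, leaving $34; one more increment wipes it out. Increment 50 ends at excess 50 × $2,500 = $125,000, so the highest qualifying income is $236,200 + $125,000 = $361,200.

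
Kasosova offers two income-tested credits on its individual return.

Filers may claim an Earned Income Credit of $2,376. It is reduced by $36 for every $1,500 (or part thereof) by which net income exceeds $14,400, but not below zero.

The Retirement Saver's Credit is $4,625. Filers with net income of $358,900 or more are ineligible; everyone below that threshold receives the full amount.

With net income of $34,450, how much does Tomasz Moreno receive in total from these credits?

$6,497

Earned Income Credit: income exceeds $14,400 by $20,050, which is 14 full-or-partial $1,500 increments; reduction = 14 × $36 = $504, leaving $1,872.
Retirement Saver's Credit: $34,450 is below the $358,900 cutoff, so the full $4,625 applies.
Total: $1,872 + $4,625 = $6,497.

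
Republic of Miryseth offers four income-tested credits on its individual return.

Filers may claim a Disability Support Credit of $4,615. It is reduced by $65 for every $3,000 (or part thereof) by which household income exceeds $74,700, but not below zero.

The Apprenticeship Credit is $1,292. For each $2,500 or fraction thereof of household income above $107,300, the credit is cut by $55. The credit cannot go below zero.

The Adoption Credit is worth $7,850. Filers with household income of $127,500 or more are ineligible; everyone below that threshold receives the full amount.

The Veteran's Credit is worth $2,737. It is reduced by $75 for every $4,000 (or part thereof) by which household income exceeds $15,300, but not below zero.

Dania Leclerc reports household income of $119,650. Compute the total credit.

$13,219

Disability Support Credit: income exceeds $74,700 by $44,950, which is 15 full-or-partial $3,000 increments; reduction = 15 × $65 = $975, leaving $3,640.
Apprenticeship Credit: income exceeds $107,300 by $12,350, which is 5 full-or-partial $2,500 increments; reduction = 5 × $55 = $275, leaving $1,017.
Adoption Credit: $119,650 is below the $127,500 cutoff, so the full $7,850 applies.
Veteran's Credit: income exceeds $15,300 by $104,350, which is 27 full-or-partial $4,000 increments; reduction = 27 × $75 = $2,025, leaving $712.
Total: $3,640 + $1,017 + $7,850 + $712 = $13,219.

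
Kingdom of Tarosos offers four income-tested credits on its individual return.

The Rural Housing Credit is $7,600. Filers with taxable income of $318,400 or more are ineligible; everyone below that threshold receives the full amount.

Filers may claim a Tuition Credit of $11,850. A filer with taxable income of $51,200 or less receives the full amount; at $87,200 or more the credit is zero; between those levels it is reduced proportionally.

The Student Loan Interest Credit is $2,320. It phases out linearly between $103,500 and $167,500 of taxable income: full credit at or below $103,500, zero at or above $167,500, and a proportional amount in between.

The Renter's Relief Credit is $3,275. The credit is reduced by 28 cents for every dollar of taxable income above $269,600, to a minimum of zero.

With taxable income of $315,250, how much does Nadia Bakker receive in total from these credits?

Rural Housing Credit: $315,250 is below the $318,400 cutoff, so the full $7,600 applies.
Tuition Credit: $315,250 is at or above $87,200, so the credit is $0.
Student Loan Interest Credit: $315,250 is at or above $167,500, so the credit is $0.
Renter's Relief Credit: 28% of the $45,650 excess over $269,600 is $12,782 ≥ base, so the credit is $0.
Total: $7,600 + $0 + $0 + $0 = $7,600.

$7,600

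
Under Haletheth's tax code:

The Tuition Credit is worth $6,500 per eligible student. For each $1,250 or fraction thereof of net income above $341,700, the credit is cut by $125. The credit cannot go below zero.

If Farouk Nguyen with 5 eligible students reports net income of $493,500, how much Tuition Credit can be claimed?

$17,250

Tuition Credit: base = 5 × $6,500 = $32,500. income exceeds $341,700 by $151,800, which is 122 full-or-partial $1,250 increments; reduction = 122 × $125 = $15,250, leaving $17,250.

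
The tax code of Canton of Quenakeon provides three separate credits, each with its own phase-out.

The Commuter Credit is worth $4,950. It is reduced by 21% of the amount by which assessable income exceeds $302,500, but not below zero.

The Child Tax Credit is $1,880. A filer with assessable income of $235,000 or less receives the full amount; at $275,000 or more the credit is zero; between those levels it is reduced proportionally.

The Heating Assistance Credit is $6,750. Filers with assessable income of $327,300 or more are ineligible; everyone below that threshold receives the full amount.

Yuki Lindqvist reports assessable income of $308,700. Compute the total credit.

$10,398

Commuter Credit: 21% of the $6,200 excess over $302,500 is $1,302; credit = $4,950 − $1,302 = $3,648.
Child Tax Credit: $308,700 is at or above $275,000, so the credit is $0.
Heating Assistance Credit: $308,700 is below the $327,300 cutoff, so the full $6,750 applies.
Total: $3,648 + $0 + $6,750 = $10,398.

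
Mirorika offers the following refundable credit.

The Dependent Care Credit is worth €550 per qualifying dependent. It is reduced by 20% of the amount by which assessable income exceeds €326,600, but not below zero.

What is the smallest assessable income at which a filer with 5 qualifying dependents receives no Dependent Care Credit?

€340,350

Full credit = 5 × €550 = €2,750.
The credit falls by 20% of each euro above €326,600, so it reaches zero when the excess is €2,750 / 20% = €13,750: income = €326,600 + €13,750 = €340,350.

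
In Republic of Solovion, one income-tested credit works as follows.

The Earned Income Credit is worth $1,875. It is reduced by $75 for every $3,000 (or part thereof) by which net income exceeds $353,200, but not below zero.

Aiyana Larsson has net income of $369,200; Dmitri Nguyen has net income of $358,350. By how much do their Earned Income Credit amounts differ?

$300

Aiyana ($369,200): Earned Income Credit: income exceeds $353,200 by $16,000, which is 6 full-or-partial $3,000 increments; reduction = 6 × $75 = $450, leaving $1,425.
Dmitri ($358,350): Earned Income Credit: income exceeds $353,200 by $5,150, which is 2 full-or-partial $3,000 increments; reduction = 2 × $75 = $150, leaving $1,725.
Difference: |$1,425 − $1,725| = $300.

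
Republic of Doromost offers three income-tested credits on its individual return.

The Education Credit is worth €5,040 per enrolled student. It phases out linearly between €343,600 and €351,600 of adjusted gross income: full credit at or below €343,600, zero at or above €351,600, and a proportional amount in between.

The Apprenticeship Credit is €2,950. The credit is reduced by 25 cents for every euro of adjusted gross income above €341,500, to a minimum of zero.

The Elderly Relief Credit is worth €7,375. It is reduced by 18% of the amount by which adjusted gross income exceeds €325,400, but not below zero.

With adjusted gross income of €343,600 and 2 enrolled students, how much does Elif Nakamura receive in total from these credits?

Education Credit: base = 2 × €5,040 = €10,080. €343,600 is at or below the €343,600 threshold, so the full €10,080 applies.
Apprenticeship Credit: 25% of the €2,100 excess over €341,500 is €525; credit = €2,950 − €525 = €2,425.
Elderly Relief Credit: 18% of the €18,200 excess over €325,400 is €3,276; credit = €7,375 − €3,276 = €4,099.
Total: €10,080 + €2,425 + €4,099 = €16,604.

€16,604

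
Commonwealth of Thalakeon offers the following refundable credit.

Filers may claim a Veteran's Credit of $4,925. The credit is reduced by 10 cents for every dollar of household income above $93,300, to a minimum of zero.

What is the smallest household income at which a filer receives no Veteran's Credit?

$142,550

The credit falls by 10% of each dollar above $93,300, so it reaches zero when the excess is $4,925 / 10% = $49,250: income = $93,300 + $49,250 = $142,550.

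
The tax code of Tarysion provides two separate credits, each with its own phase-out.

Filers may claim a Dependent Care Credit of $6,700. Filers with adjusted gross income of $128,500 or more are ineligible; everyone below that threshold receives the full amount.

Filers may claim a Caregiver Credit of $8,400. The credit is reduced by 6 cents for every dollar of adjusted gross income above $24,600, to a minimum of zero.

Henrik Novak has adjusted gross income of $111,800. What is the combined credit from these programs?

Dependent Care Credit: $111,800 is below the $128,500 cutoff, so the full $6,700 applies.
Caregiver Credit: 6% of the $87,200 excess over $24,600 is $5,232; credit = $8,400 − $5,232 = $3,168.
Total: $6,700 + $3,168 = $9,868.

$9,868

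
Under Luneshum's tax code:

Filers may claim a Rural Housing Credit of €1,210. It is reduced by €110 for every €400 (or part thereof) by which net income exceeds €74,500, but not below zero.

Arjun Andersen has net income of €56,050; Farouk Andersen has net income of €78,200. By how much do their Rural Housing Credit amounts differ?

€1,100

Arjun (€56,050): Rural Housing Credit: €56,050 is at or below the €74,500 threshold, so the full €1,210 applies.
Farouk (€78,200): Rural Housing Credit: income exceeds €74,500 by €3,700, which is 10 full-or-partial €400 increments; reduction = 10 × €110 = €1,100, leaving €110.
Difference: |€1,210 − €110| = €1,100.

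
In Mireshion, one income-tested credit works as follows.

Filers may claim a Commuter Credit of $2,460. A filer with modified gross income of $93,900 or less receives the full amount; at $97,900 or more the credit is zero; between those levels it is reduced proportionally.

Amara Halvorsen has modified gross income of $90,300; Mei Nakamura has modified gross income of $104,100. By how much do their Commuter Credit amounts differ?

$2,460

Amara ($90,300): Commuter Credit: $90,300 is at or below the $93,900 threshold, so the full $2,460 applies.
Mei ($104,100): Commuter Credit: $104,100 is at or above $97,900, so the credit is $0.
Difference: |$2,460 − $0| = $2,460.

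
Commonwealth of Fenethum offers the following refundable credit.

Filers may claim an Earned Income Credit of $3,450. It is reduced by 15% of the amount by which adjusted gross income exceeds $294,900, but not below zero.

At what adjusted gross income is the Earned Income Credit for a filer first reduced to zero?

$317,900

The credit falls by 15% of each dollar above $294,900, so it reaches zero when the excess is $3,450 / 15% = $23,000: income = $294,900 + $23,000 = $317,900.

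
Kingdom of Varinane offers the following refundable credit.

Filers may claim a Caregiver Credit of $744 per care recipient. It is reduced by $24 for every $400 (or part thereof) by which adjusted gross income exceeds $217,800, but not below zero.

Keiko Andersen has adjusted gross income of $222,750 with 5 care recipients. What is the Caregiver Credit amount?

$3,408

Caregiver Credit: base = 5 × $744 = $3,720. income exceeds $217,800 by $4,950, which is 13 full-or-partial $400 increments; reduction = 13 × $24 = $312, leaving $3,408.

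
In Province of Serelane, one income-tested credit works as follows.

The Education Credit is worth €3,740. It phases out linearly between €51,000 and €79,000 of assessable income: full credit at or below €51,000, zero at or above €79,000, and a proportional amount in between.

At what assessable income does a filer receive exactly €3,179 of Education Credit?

€3,179 is 3,179/3,740 of the full €3,740, so 561/3,740 of the €28,000 range has been used: income = €51,000 + €28,000 × 561/3,740 = €55,200.

€55,200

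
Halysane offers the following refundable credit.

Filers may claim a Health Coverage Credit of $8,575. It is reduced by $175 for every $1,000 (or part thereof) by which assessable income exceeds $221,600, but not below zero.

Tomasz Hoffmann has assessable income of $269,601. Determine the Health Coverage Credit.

Health Coverage Credit: income exceeds $221,600 by $48,001 → 49 increments × $175 = $8,575 ≥ base, so the credit is $0.

$0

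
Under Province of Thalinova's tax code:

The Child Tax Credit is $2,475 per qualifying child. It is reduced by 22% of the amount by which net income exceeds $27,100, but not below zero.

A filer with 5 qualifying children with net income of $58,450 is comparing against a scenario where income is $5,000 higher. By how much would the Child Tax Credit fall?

At $58,450 — base = 5 × $2,475 = $12,375. 22% of the $31,350 excess over $27,100 is $6,897; credit = $12,375 − $6,897 = $5,478.
At $63,450 — base = 5 × $2,475 = $12,375. 22% of the $36,350 excess over $27,100 is $7,997; credit = $12,375 − $7,997 = $4,378.
Lost: $5,478 − $4,378 = $1,100.

$1,100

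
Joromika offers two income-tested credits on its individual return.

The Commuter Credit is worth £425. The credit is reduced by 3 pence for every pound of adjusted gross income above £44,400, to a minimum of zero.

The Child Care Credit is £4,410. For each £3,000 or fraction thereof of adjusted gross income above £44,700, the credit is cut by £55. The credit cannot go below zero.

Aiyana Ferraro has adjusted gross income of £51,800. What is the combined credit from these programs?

Commuter Credit: 3% of the £7,400 excess over £44,400 is £222; credit = £425 − £222 = £203.
Child Care Credit: income exceeds £44,700 by £7,100, which is 3 full-or-partial £3,000 increments; reduction = 3 × £55 = £165, leaving £4,245.
Total: £203 + £4,245 = £4,448.

£4,448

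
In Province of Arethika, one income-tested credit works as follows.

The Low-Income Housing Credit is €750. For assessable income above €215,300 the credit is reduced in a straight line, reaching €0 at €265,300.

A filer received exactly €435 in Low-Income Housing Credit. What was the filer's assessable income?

€236,300

€435 is 435/750 of the full €750, so 315/750 of the €50,000 range has been used: income = €215,300 + €50,000 × 315/750 = €236,300.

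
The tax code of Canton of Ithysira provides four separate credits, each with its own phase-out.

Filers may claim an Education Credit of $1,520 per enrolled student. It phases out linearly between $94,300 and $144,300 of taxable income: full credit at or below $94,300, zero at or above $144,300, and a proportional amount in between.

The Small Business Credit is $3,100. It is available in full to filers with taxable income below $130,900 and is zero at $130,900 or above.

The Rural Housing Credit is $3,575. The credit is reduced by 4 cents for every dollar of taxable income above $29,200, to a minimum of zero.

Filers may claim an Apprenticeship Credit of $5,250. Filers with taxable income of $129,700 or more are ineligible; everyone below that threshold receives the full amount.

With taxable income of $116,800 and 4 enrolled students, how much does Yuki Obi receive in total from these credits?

Education Credit: base = 4 × $1,520 = $6,080. $116,800 is $22,500 into a $50,000 phase-out range, leaving 27,500/50,000 of the credit: $6,080 × 27,500/50,000 = $3,344.
Small Business Credit: $116,800 is below the $130,900 cutoff, so the full $3,100 applies.
Rural Housing Credit: 4% of the $87,600 excess over $29,200 is $3,504; credit = $3,575 − $3,504 = $71.
Apprenticeship Credit: $116,800 is below the $129,700 cutoff, so the full $5,250 applies.
Total: $3,344 + $3,100 + $71 + $5,250 = $11,765.

$11,765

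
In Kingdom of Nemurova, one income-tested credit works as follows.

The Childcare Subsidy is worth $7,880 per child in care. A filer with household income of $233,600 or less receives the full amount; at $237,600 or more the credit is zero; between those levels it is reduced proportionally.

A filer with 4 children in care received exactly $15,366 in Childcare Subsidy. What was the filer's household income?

$235,650

Full credit = 4 × $7,880 = $31,520.
$15,366 is 15,366/31,520 of the full $31,520, so 16,154/31,520 of the $4,000 range has been used: income = $233,600 + $4,000 × 16,154/31,520 = $235,650.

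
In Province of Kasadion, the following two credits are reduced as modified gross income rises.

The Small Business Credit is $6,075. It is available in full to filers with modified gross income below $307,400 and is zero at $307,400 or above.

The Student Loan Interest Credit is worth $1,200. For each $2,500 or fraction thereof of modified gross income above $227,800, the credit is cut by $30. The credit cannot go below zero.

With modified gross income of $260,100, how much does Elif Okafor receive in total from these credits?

Small Business Credit: $260,100 is below the $307,400 cutoff, so the full $6,075 applies.
Student Loan Interest Credit: income exceeds $227,800 by $32,300, which is 13 full-or-partial $2,500 increments; reduction = 13 × $30 = $390, leaving $810.
Total: $6,075 + $810 = $6,885.

$6,885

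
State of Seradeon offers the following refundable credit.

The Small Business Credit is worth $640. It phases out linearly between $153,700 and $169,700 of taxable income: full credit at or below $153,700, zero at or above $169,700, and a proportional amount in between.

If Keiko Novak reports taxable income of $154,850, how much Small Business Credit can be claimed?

$594

Small Business Credit: $154,850 is $1,150 into a $16,000 phase-out range, leaving 14,850/16,000 of the credit: $640 × 14,850/16,000 = $594.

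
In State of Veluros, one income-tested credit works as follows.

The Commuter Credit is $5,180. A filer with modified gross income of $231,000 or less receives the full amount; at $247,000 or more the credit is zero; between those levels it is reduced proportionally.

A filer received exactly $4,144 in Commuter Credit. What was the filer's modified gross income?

$4,144 is 4,144/5,180 of the full $5,180, so 1,036/5,180 of the $16,000 range has been used: income = $231,000 + $16,000 × 1,036/5,180 = $234,200.

$234,200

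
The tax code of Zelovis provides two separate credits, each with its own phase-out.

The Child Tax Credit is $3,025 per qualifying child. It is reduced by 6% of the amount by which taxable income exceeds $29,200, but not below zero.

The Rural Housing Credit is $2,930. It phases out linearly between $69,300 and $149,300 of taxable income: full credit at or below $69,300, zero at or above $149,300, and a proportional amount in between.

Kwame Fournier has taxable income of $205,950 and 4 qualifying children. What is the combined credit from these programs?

Child Tax Credit: base = 4 × $3,025 = $12,100. 6% of the $176,750 excess over $29,200 is $10,605; credit = $12,100 − $10,605 = $1,495.
Rural Housing Credit: $205,950 is at or above $149,300, so the credit is $0.
Total: $1,495 + $0 = $1,495.

$1,495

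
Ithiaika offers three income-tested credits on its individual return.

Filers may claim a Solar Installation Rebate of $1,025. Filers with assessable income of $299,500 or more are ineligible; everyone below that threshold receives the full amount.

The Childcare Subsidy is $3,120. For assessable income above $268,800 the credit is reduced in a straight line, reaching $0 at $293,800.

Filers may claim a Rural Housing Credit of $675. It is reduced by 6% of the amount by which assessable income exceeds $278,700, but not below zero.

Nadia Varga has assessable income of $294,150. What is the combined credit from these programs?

Solar Installation Rebate: $294,150 is below the $299,500 cutoff, so the full $1,025 applies.
Childcare Subsidy: $294,150 is at or above $293,800, so the credit is $0.
Rural Housing Credit: 6% of the $15,450 excess over $278,700 is $927 ≥ base, so the credit is $0.
Total: $1,025 + $0 + $0 = $1,025.

$1,025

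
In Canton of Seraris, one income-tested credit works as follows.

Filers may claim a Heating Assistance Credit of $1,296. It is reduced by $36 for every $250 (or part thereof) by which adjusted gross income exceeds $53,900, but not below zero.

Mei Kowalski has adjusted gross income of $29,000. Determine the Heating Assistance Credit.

$1,296

Heating Assistance Credit: $29,000 is at or below the $53,900 threshold, so the full $1,296 applies.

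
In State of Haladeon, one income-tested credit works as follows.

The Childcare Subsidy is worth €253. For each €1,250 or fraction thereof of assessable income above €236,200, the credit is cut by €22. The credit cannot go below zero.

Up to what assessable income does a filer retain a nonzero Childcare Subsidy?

€249,950

After 11 increments the reduction is 11 × €22 = €242, leaving €11; one more increment wipes it out. Increment 11 ends at excess 11 × €1,250 = €13,750, so the highest qualifying income is €236,200 + €13,750 = €249,950.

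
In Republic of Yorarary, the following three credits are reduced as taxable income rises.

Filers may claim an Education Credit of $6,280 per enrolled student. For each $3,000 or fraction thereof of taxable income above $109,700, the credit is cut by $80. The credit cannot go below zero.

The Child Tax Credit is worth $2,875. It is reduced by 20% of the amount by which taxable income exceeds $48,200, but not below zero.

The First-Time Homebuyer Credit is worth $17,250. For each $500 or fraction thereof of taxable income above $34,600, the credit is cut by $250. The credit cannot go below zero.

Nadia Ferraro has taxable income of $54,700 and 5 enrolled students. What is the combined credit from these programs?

$39,975

Education Credit: base = 5 × $6,280 = $31,400. $54,700 is at or below the $109,700 threshold, so the full $31,400 applies.
Child Tax Credit: 20% of the $6,500 excess over $48,200 is $1,300; credit = $2,875 − $1,300 = $1,575.
First-Time Homebuyer Credit: income exceeds $34,600 by $20,100, which is 41 full-or-partial $500 increments; reduction = 41 × $250 = $10,250, leaving $7,000.
Total: $31,400 + $1,575 + $7,000 = $39,975.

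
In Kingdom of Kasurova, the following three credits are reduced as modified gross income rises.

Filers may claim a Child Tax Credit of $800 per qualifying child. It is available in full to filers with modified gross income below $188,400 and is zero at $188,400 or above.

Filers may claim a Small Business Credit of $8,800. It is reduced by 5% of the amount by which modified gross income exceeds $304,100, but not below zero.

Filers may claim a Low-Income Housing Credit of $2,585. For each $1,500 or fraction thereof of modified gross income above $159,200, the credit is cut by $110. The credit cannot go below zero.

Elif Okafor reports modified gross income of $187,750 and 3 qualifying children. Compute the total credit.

Child Tax Credit: base = 3 × $800 = $2,400. $187,750 is below the $188,400 cutoff, so the full $2,400 applies.
Small Business Credit: $187,750 is at or below the $304,100 threshold, so the full $8,800 applies.
Low-Income Housing Credit: income exceeds $159,200 by $28,550, which is 20 full-or-partial $1,500 increments; reduction = 20 × $110 = $2,200, leaving $385.
Total: $2,400 + $8,800 + $385 = $11,585.

$11,585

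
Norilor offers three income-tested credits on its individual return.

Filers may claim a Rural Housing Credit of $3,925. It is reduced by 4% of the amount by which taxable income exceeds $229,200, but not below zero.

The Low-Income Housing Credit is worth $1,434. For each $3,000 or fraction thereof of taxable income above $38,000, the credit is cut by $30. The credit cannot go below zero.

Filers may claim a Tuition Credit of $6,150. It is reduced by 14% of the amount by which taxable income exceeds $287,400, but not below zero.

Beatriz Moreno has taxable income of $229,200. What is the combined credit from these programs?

Rural Housing Credit: $229,200 is at or below the $229,200 threshold, so the full $3,925 applies.
Low-Income Housing Credit: income exceeds $38,000 by $191,200 → 64 increments × $30 = $1,920 ≥ base, so the credit is $0.
Tuition Credit: $229,200 is at or below the $287,400 threshold, so the full $6,150 applies.
Total: $3,925 + $0 + $6,150 = $10,075.

$10,075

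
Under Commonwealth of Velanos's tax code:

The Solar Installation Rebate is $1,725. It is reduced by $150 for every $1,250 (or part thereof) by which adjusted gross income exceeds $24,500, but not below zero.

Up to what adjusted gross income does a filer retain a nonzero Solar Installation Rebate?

$38,250

After 11 increments the reduction is 11 × $150 = $1,650, leaving $75; one more increment wipes it out. Increment 11 ends at excess 11 × $1,250 = $13,750, so the highest qualifying income is $24,500 + $13,750 = $38,250.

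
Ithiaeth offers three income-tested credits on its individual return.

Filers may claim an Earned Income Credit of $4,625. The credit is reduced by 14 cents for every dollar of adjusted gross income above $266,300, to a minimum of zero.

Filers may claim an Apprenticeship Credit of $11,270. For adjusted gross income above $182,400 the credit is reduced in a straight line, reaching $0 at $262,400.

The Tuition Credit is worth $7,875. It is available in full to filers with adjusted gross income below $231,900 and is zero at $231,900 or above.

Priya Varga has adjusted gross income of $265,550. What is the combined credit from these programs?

$4,625

Earned Income Credit: $265,550 is at or below the $266,300 threshold, so the full $4,625 applies.
Apprenticeship Credit: $265,550 is at or above $262,400, so the credit is $0.
Tuition Credit: $265,550 meets or exceeds the $231,900 cutoff, so the credit is $0.
Total: $4,625 + $0 + $0 = $4,625.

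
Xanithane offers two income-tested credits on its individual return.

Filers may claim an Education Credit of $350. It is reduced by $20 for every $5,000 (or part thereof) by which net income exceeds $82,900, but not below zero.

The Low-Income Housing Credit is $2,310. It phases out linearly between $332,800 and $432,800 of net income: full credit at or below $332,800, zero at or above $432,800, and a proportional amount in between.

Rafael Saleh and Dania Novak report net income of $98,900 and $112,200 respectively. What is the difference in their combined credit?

$40

Rafael ($98,900): Education Credit: income exceeds $82,900 by $16,000, which is 4 full-or-partial $5,000 increments; reduction = 4 × $20 = $80, leaving $270. Low-Income Housing Credit: $98,900 is at or below the $332,800 threshold, so the full $2,310 applies. total $270 + $2,310 = $2,580
Dania ($112,200): Education Credit: income exceeds $82,900 by $29,300, which is 6 full-or-partial $5,000 increments; reduction = 6 × $20 = $120, leaving $230. Low-Income Housing Credit: $112,200 is at or below the $332,800 threshold, so the full $2,310 applies. total $230 + $2,310 = $2,540
Difference: |$2,580 − $2,540| = $40.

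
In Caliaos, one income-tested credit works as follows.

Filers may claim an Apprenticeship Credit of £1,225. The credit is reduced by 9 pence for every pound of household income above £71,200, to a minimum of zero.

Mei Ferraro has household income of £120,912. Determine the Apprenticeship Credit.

Apprenticeship Credit: 9% of the £49,712 excess over £71,200 is £4,474.08 ≥ base, so the credit is £0.

£0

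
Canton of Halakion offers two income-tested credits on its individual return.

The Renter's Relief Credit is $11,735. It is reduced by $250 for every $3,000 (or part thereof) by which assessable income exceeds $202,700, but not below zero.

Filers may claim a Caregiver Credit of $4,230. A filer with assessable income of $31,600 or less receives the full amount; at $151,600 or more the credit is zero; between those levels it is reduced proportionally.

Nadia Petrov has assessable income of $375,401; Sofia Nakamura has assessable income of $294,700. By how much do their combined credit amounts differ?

$3,985

Nadia ($375,401): Renter's Relief Credit: income exceeds $202,700 by $172,701 → 58 increments × $250 = $14,500 ≥ base, so the credit is $0. Caregiver Credit: $375,401 is at or above $151,600, so the credit is $0. total $0 + $0 = $0
Sofia ($294,700): Renter's Relief Credit: income exceeds $202,700 by $92,000, which is 31 full-or-partial $3,000 increments; reduction = 31 × $250 = $7,750, leaving $3,985. Caregiver Credit: $294,700 is at or above $151,600, so the credit is $0. total $3,985 + $0 = $3,985
Difference: |$0 − $3,985| = $3,985.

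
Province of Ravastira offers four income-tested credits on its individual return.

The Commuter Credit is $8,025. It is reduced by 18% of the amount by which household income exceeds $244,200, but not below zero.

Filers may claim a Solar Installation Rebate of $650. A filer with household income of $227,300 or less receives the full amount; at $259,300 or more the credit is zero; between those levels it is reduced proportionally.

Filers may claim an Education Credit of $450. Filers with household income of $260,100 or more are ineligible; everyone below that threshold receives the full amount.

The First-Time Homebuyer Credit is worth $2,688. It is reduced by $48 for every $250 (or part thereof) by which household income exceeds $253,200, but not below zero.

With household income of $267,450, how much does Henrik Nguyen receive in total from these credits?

$3,840

Commuter Credit: 18% of the $23,250 excess over $244,200 is $4,185; credit = $8,025 − $4,185 = $3,840.
Solar Installation Rebate: $267,450 is at or above $259,300, so the credit is $0.
Education Credit: $267,450 meets or exceeds the $260,100 cutoff, so the credit is $0.
First-Time Homebuyer Credit: income exceeds $253,200 by $14,250 → 57 increments × $48 = $2,736 ≥ base, so the credit is $0.
Total: $3,840 + $0 + $0 + $0 = $3,840.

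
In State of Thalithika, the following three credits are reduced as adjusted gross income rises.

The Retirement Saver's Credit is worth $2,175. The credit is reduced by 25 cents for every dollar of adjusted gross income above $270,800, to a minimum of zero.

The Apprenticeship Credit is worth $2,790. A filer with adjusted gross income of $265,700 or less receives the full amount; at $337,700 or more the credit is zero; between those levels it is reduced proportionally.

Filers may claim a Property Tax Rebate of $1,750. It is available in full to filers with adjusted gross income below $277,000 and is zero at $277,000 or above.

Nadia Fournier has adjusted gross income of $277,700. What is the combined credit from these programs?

Retirement Saver's Credit: 25% of the $6,900 excess over $270,800 is $1,725; credit = $2,175 − $1,725 = $450.
Apprenticeship Credit: $277,700 is $12,000 into a $72,000 phase-out range, leaving 60,000/72,000 of the credit: $2,790 × 60,000/72,000 = $2,325.
Property Tax Rebate: $277,700 meets or exceeds the $277,000 cutoff, so the credit is $0.
Total: $450 + $2,325 + $0 = $2,775.

$2,775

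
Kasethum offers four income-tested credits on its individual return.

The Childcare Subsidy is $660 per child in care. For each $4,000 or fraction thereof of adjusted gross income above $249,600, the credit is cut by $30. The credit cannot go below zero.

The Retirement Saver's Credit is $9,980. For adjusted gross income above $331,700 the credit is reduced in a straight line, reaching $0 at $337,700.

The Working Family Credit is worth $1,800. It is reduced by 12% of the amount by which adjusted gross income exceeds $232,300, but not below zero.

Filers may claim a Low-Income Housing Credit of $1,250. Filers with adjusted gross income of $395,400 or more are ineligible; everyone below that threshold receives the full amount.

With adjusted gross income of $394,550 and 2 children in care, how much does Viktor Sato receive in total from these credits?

Childcare Subsidy: base = 2 × $660 = $1,320. income exceeds $249,600 by $144,950, which is 37 full-or-partial $4,000 increments; reduction = 37 × $30 = $1,110, leaving $210.
Retirement Saver's Credit: $394,550 is at or above $337,700, so the credit is $0.
Working Family Credit: 12% of the $162,250 excess over $232,300 is $19,470 ≥ base, so the credit is $0.
Low-Income Housing Credit: $394,550 is below the $395,400 cutoff, so the full $1,250 applies.
Total: $210 + $0 + $0 + $1,250 = $1,460.

$1,460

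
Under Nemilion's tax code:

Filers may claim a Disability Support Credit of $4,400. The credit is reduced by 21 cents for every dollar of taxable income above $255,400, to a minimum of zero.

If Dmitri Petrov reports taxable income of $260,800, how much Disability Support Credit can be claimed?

$3,266

Disability Support Credit: 21% of the $5,400 excess over $255,400 is $1,134; credit = $4,400 − $1,134 = $3,266.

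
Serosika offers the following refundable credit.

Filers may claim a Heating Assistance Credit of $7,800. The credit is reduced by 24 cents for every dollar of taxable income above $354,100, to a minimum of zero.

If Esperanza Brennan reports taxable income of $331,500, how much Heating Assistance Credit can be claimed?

Heating Assistance Credit: $331,500 is at or below the $354,100 threshold, so the full $7,800 applies.

$7,800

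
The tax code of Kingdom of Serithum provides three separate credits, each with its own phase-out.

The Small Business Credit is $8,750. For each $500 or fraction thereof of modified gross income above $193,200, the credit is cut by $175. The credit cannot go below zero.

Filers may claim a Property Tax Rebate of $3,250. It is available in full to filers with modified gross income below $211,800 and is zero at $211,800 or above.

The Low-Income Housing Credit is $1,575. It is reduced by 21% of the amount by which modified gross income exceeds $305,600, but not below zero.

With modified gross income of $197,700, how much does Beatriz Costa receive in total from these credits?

$12,000

Small Business Credit: income exceeds $193,200 by $4,500, which is 9 full-or-partial $500 increments; reduction = 9 × $175 = $1,575, leaving $7,175.
Property Tax Rebate: $197,700 is below the $211,800 cutoff, so the full $3,250 applies.
Low-Income Housing Credit: $197,700 is at or below the $305,600 threshold, so the full $1,575 applies.
Total: $7,175 + $3,250 + $1,575 = $12,000.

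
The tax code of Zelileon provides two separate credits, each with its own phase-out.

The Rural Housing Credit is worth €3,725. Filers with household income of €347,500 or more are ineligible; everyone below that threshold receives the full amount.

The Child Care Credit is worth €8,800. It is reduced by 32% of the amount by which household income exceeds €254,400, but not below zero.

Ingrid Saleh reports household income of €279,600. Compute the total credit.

€4,461

Rural Housing Credit: €279,600 is below the €347,500 cutoff, so the full €3,725 applies.
Child Care Credit: 32% of the €25,200 excess over €254,400 is €8,064; credit = €8,800 − €8,064 = €736.
Total: €3,725 + €736 = €4,461.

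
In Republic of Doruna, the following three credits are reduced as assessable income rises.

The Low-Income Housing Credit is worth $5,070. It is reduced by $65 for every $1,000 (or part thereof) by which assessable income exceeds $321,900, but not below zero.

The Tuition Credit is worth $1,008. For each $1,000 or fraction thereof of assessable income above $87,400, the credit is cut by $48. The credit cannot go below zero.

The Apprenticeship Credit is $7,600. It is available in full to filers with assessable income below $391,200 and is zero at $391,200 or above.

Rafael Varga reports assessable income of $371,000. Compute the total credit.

$9,420

Low-Income Housing Credit: income exceeds $321,900 by $49,100, which is 50 full-or-partial $1,000 increments; reduction = 50 × $65 = $3,250, leaving $1,820.
Tuition Credit: income exceeds $87,400 by $283,600 → 284 increments × $48 = $13,632 ≥ base, so the credit is $0.
Apprenticeship Credit: $371,000 is below the $391,200 cutoff, so the full $7,600 applies.
Total: $1,820 + $0 + $7,600 = $9,420.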